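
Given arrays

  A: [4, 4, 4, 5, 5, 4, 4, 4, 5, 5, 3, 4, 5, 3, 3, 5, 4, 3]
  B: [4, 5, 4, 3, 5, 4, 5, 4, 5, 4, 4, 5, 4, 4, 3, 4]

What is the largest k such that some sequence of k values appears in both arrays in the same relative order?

11

Pick 4 [1,1], then 4 [2,3], then 4 [3,6], then 5 [4,7], then 5 [5,9], then 4 [6,10], then 4 [7,11], then 4 [8,13], then 4 [12,14], then 3 [15,15], then 4 [17,16]; all 11 values appear in both, in order. The LCS DP gives dp[18][16] = 11, so this is optimal.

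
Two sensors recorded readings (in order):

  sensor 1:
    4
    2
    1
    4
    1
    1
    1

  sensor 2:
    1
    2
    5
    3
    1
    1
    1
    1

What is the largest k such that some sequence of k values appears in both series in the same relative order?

Let dp[i][j] be the LCS length of the first i values of sensor 1 and the first j values of sensor 2. dp[i][j] = dp[i-1][j-1]+1 when the i-th and j-th values match, else max(dp[i-1][j], dp[i][j-1]).
    ·  1  2  5  3  1  1  1  1
 ·  0  0  0  0  0  0  0  0  0
 4  0  0  0  0  0  0  0  0  0
 2  0  0  1  1  1  1  1  1  1
 1  0  1  1  1  1  2  2  2  2
 4  0  1  1  1  1  2  2  2  2
 1  0  1  1  1  1  2  3  3  3
 1  0  1  1  1  1  2  3  4  4
 1  0  1  1  1  1  2  3  4  5
dp[7][8] = 5. One LCS (by backtracking along matches): 2, 1, 1, 1, 1.

5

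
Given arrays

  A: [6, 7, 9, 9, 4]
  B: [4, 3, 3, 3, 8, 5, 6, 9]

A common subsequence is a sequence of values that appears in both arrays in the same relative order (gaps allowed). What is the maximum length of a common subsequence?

2

Pick 6 at A[1]=B[7], 9 at A[4]=B[8]; all 2 values appear in both, in order, and the DP table's final entry dp[5][8] is also 2, so no common subsequence is longer.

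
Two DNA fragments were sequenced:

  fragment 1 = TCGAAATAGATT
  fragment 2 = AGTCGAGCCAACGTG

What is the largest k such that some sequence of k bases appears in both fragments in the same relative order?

8

Pick T at fragment 1[1]=fragment 2[3]; then C at fragment 1[2]=fragment 2[4]; then G at fragment 1[3]=fragment 2[5]; then A at fragment 1[4]=fragment 2[6]; then A at fragment 1[5]=fragment 2[10]; then A at fragment 1[6]=fragment 2[11]; then T at fragment 1[7]=fragment 2[14]; then G at fragment 1[9]=fragment 2[15]; all 8 bases appear in both, in order. Since dp[12][15] = 8, nothing longer is possible.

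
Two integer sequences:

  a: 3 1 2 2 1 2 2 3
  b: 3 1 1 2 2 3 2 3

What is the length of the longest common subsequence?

6

Let dp[i][j] be the LCS length of the first i values of a and the first j values of b. dp[i][j] = dp[i-1][j-1]+1 when the i-th and j-th values match, else max(dp[i-1][j], dp[i][j-1]).
    ·  3  1  1  2  2  3  2  3
 ·  0  0  0  0  0  0  0  0  0
 3  0  1  1  1  1  1  1  1  1
 1  0  1  2  2  2  2  2  2  2
 2  0  1  2  2  3  3  3  3  3
 2  0  1  2  2  3  4  4  4  4
 1  0  1  2  3  3  4  4  4  4
 2  0  1  2  3  4  4  4  5  5
 2  0  1  2  3  4  5  5  5  5
 3  0  1  2  3  4  5  6  6  6
dp[8][8] = 6. One LCS (by backtracking along matches): 3, 1, 2, 2, 2, 3.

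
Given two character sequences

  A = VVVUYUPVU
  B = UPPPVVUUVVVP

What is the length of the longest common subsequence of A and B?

Let dp[i][j] be the LCS length of the first i characters of A and the first j characters of B. dp[i][j] = dp[i-1][j-1]+1 when the i-th and j-th characters match, else max(dp[i-1][j], dp[i][j-1]).
    ·  U  P  P  P  V  V  U  U  V  V  V  P
 ·  0  0  0  0  0  0  0  0  0  0  0  0  0
 V  0  0  0  0  0  1  1  1  1  1  1  1  1
 V  0  0  0  0  0  1  2  2  2  2  2  2  2
 V  0  0  0  0  0  1  2  2  2  3  3  3  3
 U  0  1  1  1  1  1  2  3  3  3  3  3  3
 Y  0  1  1  1  1  1  2  3  3  3  3  3  3
 U  0  1  1  1  1  1  2  3  4  4  4  4  4
 P  0  1  2  2  2  2  2  3  4  4  4  4  5
 V  0  1  2  2  2  3  3  3  4  5  5  5  5
 U  0  1  2  2  2  3  3  4  4  5  5  5  5
dp[9][12] = 5. One LCS (by backtracking along matches): VVUUP.

5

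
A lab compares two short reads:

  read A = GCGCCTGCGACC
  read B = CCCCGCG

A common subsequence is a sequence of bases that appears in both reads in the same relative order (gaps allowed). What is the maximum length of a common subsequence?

6

Pick C at read A[2]=read B[2] → C at read A[4]=read B[3] → C at read A[5]=read B[4] → G at read A[7]=read B[5] → C at read A[8]=read B[6] → G at read A[9]=read B[7]; all 6 bases appear in both, in order. The LCS DP gives dp[12][7] = 6, so this is optimal.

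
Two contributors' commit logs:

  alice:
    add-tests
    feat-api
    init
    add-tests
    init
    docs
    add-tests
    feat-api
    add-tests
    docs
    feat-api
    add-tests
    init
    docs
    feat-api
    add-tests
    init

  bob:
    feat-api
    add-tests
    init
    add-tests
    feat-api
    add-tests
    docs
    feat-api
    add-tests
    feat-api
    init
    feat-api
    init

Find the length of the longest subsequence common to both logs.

Pick feat-api (alice #2, bob #1); then add-tests (alice #4, bob #2); then init (alice #5, bob #3); then add-tests (alice #7, bob #4); then feat-api (alice #8, bob #5); then add-tests (alice #9, bob #6); then docs (alice #10, bob #7); then feat-api (alice #11, bob #8); then add-tests (alice #12, bob #9); then init (alice #13, bob #11); then feat-api (alice #15, bob #12); then init (alice #17, bob #13); all 12 commits appear in both, in order. dp[17][13] = 12 confirms this is the maximum.

12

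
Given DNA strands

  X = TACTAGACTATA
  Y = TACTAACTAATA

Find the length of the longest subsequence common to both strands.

Let dp[i][j] be the LCS length of the first i bases of X and the first j bases of Y. dp[i][j] = dp[i-1][j-1]+1 when the i-th and j-th bases match, else max(dp[i-1][j], dp[i][j-1]).
    ·  T  A  C  T  A  A  C  T  A  A  T  A
 ·  0  0  0  0  0  0  0  0  0  0  0  0  0
 T  0  1  1  1  1  1  1  1  1  1  1  1  1
 A  0  1  2  2  2  2  2  2  2  2  2  2  2
 C  0  1  2  3  3  3  3  3  3  3  3  3  3
 T  0  1  2  3  4  4  4  4  4  4  4  4  4
 A  0  1  2  3  4  5  5  5  5  5  5  5  5
 G  0  1  2  3  4  5  5  5  5  5  5  5  5
 A  0  1  2  3  4  5  6  6  6  6  6  6  6
 C  0  1  2  3  4  5  6  7  7  7  7  7  7
 T  0  1  2  3  4  5  6  7  8  8  8  8  8
 A  0  1  2  3  4  5  6  7  8  9  9  9  9
 T  0  1  2  3  4  5  6  7  8  9  9 10 10
 A  0  1  2  3  4  5  6  7  8  9 10 10 11
dp[12][12] = 11. One LCS (by backtracking along matches): TACTAACTATA.

11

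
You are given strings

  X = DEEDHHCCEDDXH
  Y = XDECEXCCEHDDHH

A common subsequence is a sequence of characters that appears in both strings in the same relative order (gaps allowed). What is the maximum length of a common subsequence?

9

Match D at X[1]=Y[2]; then E at X[2]=Y[3]; then E at X[3]=Y[5]; then C at X[7]=Y[7]; then C at X[8]=Y[8]; then E at X[9]=Y[9]; then D at X[10]=Y[11]; then D at X[11]=Y[12]; then H at X[13]=Y[14] — 9 characters in the same relative order in both. The LCS DP gives dp[13][14] = 9, so this is optimal.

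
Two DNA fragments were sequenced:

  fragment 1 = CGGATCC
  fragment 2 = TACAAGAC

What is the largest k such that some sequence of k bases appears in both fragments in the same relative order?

Pick C (fragment 1 #1, fragment 2 #3); then G (fragment 1 #3, fragment 2 #6); then A (fragment 1 #4, fragment 2 #7); then C (fragment 1 #7, fragment 2 #8); all 4 bases appear in both, in order, and the DP table's final entry dp[7][8] is also 4, so no common subsequence is longer.

4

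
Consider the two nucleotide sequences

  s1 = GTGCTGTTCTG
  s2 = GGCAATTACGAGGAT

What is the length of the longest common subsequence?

7

Pick G at s1[1]=s2[1], G at s1[3]=s2[2], C at s1[4]=s2[3], T at s1[5]=s2[6], T at s1[7]=s2[7], C at s1[9]=s2[9], T at s1[10]=s2[15]; all 7 bases appear in both, in order. dp[11][15] = 7 confirms this is the maximum.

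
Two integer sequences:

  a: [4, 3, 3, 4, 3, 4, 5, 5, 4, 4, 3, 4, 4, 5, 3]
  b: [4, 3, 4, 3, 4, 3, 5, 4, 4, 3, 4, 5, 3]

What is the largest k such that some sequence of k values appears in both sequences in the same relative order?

12

One common subsequence of length 12: 4 [1,1] → 3 [2,2] → 3 [3,4] → 4 [4,5] → 3 [5,6] → 5 [8,7] → 4 [9,8] → 4 [10,9] → 3 [11,10] → 4 [13,11] → 5 [14,12] → 3 [15,13]. The LCS DP gives dp[15][13] = 12, so this is optimal.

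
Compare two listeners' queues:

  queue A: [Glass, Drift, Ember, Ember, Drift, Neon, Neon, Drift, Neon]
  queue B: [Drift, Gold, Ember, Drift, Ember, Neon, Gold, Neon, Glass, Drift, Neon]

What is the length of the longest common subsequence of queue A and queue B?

7

Taking Drift at queue A[2]=queue B[1], then Ember at queue A[3]=queue B[3], then Ember at queue A[4]=queue B[5], then Neon at queue A[6]=queue B[6], then Neon at queue A[7]=queue B[8], then Drift at queue A[8]=queue B[10], then Neon at queue A[9]=queue B[11] gives a common subsequence of length 7, and the DP table's final entry dp[9][11] is also 7, so no common subsequence is longer.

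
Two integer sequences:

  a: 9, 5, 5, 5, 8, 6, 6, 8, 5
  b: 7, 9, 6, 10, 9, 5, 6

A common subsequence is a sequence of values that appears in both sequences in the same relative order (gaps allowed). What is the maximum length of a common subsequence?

Let dp[i][j] be the LCS length of the first i values of a and the first j values of b. dp[i][j] = dp[i-1][j-1]+1 when the i-th and j-th values match, else max(dp[i-1][j], dp[i][j-1]).
    ·  7  9  6 10  9  5  6
 ·  0  0  0  0  0  0  0  0
 9  0  0  1  1  1  1  1  1
 5  0  0  1  1  1  1  2  2
 5  0  0  1  1  1  1  2  2
 5  0  0  1  1  1  1  2  2
 8  0  0  1  1  1  1  2  2
 6  0  0  1  2  2  2  2  3
 6  0  0  1  2  2  2  2  3
 8  0  0  1  2  2  2  2  3
 5  0  0  1  2  2  2  3  3
dp[9][7] = 3. One LCS (by backtracking along matches): 9, 5, 6.

3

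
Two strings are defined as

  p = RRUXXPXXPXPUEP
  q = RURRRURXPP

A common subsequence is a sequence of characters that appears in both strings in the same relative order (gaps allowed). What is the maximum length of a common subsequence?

Let dp[i][j] be the LCS length of the first i characters of p and the first j characters of q. dp[i][j] = dp[i-1][j-1]+1 when the i-th and j-th characters match, else max(dp[i-1][j], dp[i][j-1]).
    ·  R  U  R  R  R  U  R  X  P  P
 ·  0  0  0  0  0  0  0  0  0  0  0
 R  0  1  1  1  1  1  1  1  1  1  1
 R  0  1  1  2  2  2  2  2  2  2  2
 U  0  1  2  2  2  2  3  3  3  3  3
 X  0  1  2  2  2  2  3  3  4  4  4
 X  0  1  2  2  2  2  3  3  4  4  4
 P  0  1  2  2  2  2  3  3  4  5  5
 X  0  1  2  2  2  2  3  3  4  5  5
 X  0  1  2  2  2  2  3  3  4  5  5
 P  0  1  2  2  2  2  3  3  4  5  6
 X  0  1  2  2  2  2  3  3  4  5  6
 P  0  1  2  2  2  2  3  3  4  5  6
 U  0  1  2  2  2  2  3  3  4  5  6
 E  0  1  2  2  2  2  3  3  4  5  6
 P  0  1  2  2  2  2  3  3  4  5  6
dp[14][10] = 6. One LCS (by backtracking along matches): RRUXPP.

6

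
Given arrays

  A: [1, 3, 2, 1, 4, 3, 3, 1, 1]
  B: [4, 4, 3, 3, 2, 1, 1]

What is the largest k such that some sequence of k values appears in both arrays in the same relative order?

5

Let dp[i][j] be the LCS length of the first i values of A and the first j values of B. dp[i][j] = dp[i-1][j-1]+1 when the i-th and j-th values match, else max(dp[i-1][j], dp[i][j-1]).
    ·  4  4  3  3  2  1  1
 ·  0  0  0  0  0  0  0  0
 1  0  0  0  0  0  0  1  1
 3  0  0  0  1  1  1  1  1
 2  0  0  0  1  1  2  2  2
 1  0  0  0  1  1  2  3  3
 4  0  1  1  1  1  2  3  3
 3  0  1  1  2  2  2  3  3
 3  0  1  1  2  3  3  3  3
 1  0  1  1  2  3  3  4  4
 1  0  1  1  2  3  3  4  5
dp[9][7] = 5. One LCS (by backtracking along matches): 4, 3, 3, 1, 1.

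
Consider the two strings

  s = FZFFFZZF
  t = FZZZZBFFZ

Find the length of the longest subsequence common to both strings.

Pick F [1,1], then Z [2,5], then F [4,7], then F [5,8], then Z [7,9]; all 5 characters appear in both, in order. Since dp[8][9] = 5, nothing longer is possible.

5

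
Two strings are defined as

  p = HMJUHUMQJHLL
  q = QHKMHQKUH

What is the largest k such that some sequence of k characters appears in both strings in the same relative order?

5

Let dp[i][j] be the LCS length of the first i characters of p and the first j characters of q. dp[i][j] = dp[i-1][j-1]+1 when the i-th and j-th characters match, else max(dp[i-1][j], dp[i][j-1]).
    ·  Q  H  K  M  H  Q  K  U  H
 ·  0  0  0  0  0  0  0  0  0  0
 H  0  0  1  1  1  1  1  1  1  1
 M  0  0  1  1  2  2  2  2  2  2
 J  0  0  1  1  2  2  2  2  2  2
 U  0  0  1  1  2  2  2  2  3  3
 H  0  0  1  1  2  3  3  3  3  4
 U  0  0  1  1  2  3  3  3  4  4
 M  0  0  1  1  2  3  3  3  4  4
 Q  0  1  1  1  2  3  4  4  4  4
 J  0  1  1  1  2  3  4  4  4  4
 H  0  1  2  2  2  3  4  4  4  5
 L  0  1  2  2  2  3  4  4  4  5
 L  0  1  2  2  2  3  4  4  4  5
dp[12][9] = 5. One LCS (by backtracking along matches): HMHUH.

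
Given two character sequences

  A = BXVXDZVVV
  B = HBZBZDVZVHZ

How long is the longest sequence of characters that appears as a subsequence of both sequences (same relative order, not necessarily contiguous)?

4

Taking B (A #1, B #4) → V (A #3, B #7) → Z (A #6, B #8) → V (A #7, B #9) gives a common subsequence of length 4. The LCS DP gives dp[9][11] = 4, so this is optimal.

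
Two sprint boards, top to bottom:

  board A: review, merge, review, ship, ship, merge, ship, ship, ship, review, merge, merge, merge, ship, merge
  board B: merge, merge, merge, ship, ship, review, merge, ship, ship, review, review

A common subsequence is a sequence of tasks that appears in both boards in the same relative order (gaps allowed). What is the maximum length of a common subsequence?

7

Pick merge (board A #2, board B #3), then ship (board A #4, board B #4), then ship (board A #5, board B #5), then merge (board A #6, board B #7), then ship (board A #7, board B #8), then ship (board A #8, board B #9), then review (board A #10, board B #11); all 7 tasks appear in both, in order, and the DP table's final entry dp[15][11] is also 7, so no common subsequence is longer.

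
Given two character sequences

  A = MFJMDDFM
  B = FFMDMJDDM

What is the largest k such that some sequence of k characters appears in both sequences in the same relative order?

Taking M [1,5] → J [3,6] → D [5,7] → D [6,8] → M [8,9] gives a common subsequence of length 5, and the DP table's final entry dp[8][9] is also 5, so no common subsequence is longer.

5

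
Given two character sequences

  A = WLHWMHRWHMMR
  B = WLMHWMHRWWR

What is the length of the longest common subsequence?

9

Let dp[i][j] be the LCS length of the first i characters of A and the first j characters of B. dp[i][j] = dp[i-1][j-1]+1 when the i-th and j-th characters match, else max(dp[i-1][j], dp[i][j-1]).
    ·  W  L  M  H  W  M  H  R  W  W  R
 ·  0  0  0  0  0  0  0  0  0  0  0  0
 W  0  1  1  1  1  1  1  1  1  1  1  1
 L  0  1  2  2  2  2  2  2  2  2  2  2
 H  0  1  2  2  3  3  3  3  3  3  3  3
 W  0  1  2  2  3  4  4  4  4  4  4  4
 M  0  1  2  3  3  4  5  5  5  5  5  5
 H  0  1  2  3  4  4  5  6  6  6  6  6
 R  0  1  2  3  4  4  5  6  7  7  7  7
 W  0  1  2  3  4  5  5  6  7  8  8  8
 H  0  1  2  3  4  5  5  6  7  8  8  8
 M  0  1  2  3  4  5  6  6  7  8  8  8
 M  0  1  2  3  4  5  6  6  7  8  8  8
 R  0  1  2  3  4  5  6  6  7  8  8  9
dp[12][11] = 9. One LCS (by backtracking along matches): WLHWMHRWR.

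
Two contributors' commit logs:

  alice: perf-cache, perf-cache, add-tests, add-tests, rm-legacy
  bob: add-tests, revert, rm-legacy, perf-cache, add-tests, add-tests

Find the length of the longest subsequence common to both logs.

Match perf-cache at alice[2]=bob[4] → add-tests at alice[3]=bob[5] → add-tests at alice[4]=bob[6] — 3 commits in the same relative order in both. The LCS DP gives dp[5][6] = 3, so this is optimal.

3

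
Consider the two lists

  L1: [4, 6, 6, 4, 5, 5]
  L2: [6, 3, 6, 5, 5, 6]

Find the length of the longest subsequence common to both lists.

4

Match 6 [2,1]; then 6 [3,3]; then 5 [5,4]; then 5 [6,5] — 4 values in the same relative order in both. Since dp[6][6] = 4, nothing longer is possible.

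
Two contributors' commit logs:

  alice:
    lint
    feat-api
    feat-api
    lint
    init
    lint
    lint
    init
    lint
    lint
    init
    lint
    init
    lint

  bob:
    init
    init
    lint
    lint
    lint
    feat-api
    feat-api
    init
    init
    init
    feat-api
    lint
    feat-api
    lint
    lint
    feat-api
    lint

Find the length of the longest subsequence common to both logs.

9

Match lint [1,5], then feat-api [2,6], then feat-api [3,7], then init [5,9], then init [8,10], then lint [9,12], then lint [10,14], then lint [12,15], then lint [14,17] — 9 commits in the same relative order in both, and the DP table's final entry dp[14][17] is also 9, so no common subsequence is longer.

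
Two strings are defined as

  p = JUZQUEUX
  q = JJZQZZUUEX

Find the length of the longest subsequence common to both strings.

Taking J [1,2] → Z [3,3] → Q [4,4] → U [5,8] → E [6,9] → X [8,10] gives a common subsequence of length 6. dp[8][10] = 6 confirms this is the maximum.

6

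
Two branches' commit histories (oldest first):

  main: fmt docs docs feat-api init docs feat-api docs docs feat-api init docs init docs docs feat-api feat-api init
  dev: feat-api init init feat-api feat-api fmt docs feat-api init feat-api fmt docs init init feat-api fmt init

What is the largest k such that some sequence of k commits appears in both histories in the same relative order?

10

Match fmt at main[1]=dev[6] → docs at main[3]=dev[7] → feat-api at main[4]=dev[8] → init at main[5]=dev[9] → feat-api at main[7]=dev[10] → docs at main[9]=dev[12] → init at main[11]=dev[13] → init at main[13]=dev[14] → feat-api at main[16]=dev[15] → init at main[18]=dev[17] — 10 commits in the same relative order in both, and the DP table's final entry dp[18][17] is also 10, so no common subsequence is longer.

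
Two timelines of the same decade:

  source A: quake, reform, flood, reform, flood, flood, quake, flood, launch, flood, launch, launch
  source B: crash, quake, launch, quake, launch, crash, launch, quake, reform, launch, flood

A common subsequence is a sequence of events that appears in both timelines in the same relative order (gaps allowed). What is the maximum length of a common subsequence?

Taking quake [1,2]; then quake [7,4]; then launch [9,5]; then launch [11,7]; then launch [12,10] gives a common subsequence of length 5. The LCS DP gives dp[12][11] = 5, so this is optimal.

5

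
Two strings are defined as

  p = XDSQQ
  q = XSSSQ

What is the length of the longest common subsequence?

Let dp[i][j] be the LCS length of the first i characters of p and the first j characters of q. dp[i][j] = dp[i-1][j-1]+1 when the i-th and j-th characters match, else max(dp[i-1][j], dp[i][j-1]).
    ·  X  S  S  S  Q
 ·  0  0  0  0  0  0
 X  0  1  1  1  1  1
 D  0  1  1  1  1  1
 S  0  1  2  2  2  2
 Q  0  1  2  2  2  3
 Q  0  1  2  2  2  3
dp[5][5] = 3. One LCS (by backtracking along matches): XSQ.

3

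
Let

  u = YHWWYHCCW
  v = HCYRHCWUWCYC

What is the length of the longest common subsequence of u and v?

6

Taking Y [1,3] → H [2,5] → W [3,7] → W [4,9] → Y [5,11] → C [8,12] gives a common subsequence of length 6. The LCS DP gives dp[9][12] = 6, so this is optimal.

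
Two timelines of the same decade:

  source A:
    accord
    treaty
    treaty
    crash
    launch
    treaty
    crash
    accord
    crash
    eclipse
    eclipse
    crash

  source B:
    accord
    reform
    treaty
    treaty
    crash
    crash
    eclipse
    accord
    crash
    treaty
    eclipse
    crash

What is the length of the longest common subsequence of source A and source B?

9

Pick accord at source A[1]=source B[1], treaty at source A[2]=source B[3], treaty at source A[3]=source B[4], crash at source A[4]=source B[5], crash at source A[7]=source B[6], accord at source A[8]=source B[8], crash at source A[9]=source B[9], eclipse at source A[11]=source B[11], crash at source A[12]=source B[12]; all 9 events appear in both, in order. Since dp[12][12] = 9, nothing longer is possible.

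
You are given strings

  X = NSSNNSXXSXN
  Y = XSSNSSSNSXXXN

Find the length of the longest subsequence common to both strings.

Taking N (X #1, Y #4); then S (X #2, Y #6); then S (X #3, Y #7); then N (X #5, Y #8); then S (X #6, Y #9); then X (X #7, Y #10); then X (X #8, Y #11); then X (X #10, Y #12); then N (X #11, Y #13) gives a common subsequence of length 9. The LCS DP gives dp[11][13] = 9, so this is optimal.

9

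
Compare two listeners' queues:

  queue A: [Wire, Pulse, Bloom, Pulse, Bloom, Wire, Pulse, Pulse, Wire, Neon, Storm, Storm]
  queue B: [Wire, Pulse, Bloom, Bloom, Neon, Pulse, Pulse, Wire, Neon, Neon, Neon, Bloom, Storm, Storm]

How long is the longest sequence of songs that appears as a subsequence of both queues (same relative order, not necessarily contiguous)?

10

One common subsequence of length 10: Wire [1,1]; then Pulse [2,2]; then Bloom [3,3]; then Bloom [5,4]; then Pulse [7,6]; then Pulse [8,7]; then Wire [9,8]; then Neon [10,11]; then Storm [11,13]; then Storm [12,14]. Since dp[12][14] = 10, nothing longer is possible.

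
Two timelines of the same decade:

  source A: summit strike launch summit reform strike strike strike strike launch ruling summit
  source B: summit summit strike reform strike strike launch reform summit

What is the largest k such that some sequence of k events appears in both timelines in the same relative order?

7

Match summit (source A #1, source B #2); then strike (source A #2, source B #3); then reform (source A #5, source B #4); then strike (source A #8, source B #5); then strike (source A #9, source B #6); then launch (source A #10, source B #7); then summit (source A #12, source B #9) — 7 events in the same relative order in both. dp[12][9] = 7 confirms this is the maximum.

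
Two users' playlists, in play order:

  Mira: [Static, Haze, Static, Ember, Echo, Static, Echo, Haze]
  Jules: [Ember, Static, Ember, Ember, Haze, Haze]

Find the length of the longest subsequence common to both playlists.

Match Static (Mira #1, Jules #2) → Haze (Mira #2, Jules #5) → Haze (Mira #8, Jules #6) — 3 songs in the same relative order in both. The LCS DP gives dp[8][6] = 3, so this is optimal.

3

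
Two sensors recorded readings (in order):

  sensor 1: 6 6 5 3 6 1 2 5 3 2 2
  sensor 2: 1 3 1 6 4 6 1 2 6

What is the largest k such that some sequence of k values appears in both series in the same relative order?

4

Let dp[i][j] be the LCS length of the first i values of sensor 1 and the first j values of sensor 2. dp[i][j] = dp[i-1][j-1]+1 when the i-th and j-th values match, else max(dp[i-1][j], dp[i][j-1]).
    ·  1  3  1  6  4  6  1  2  6
 ·  0  0  0  0  0  0  0  0  0  0
 6  0  0  0  0  1  1  1  1  1  1
 6  0  0  0  0  1  1  2  2  2  2
 5  0  0  0  0  1  1  2  2  2  2
 3  0  0  1  1  1  1  2  2  2  2
 6  0  0  1  1  2  2  2  2  2  3
 1  0  1  1  2  2  2  2  3  3  3
 2  0  1  1  2  2  2  2  3  4  4
 5  0  1  1  2  2  2  2  3  4  4
 3  0  1  2  2  2  2  2  3  4  4
 2  0  1  2  2  2  2  2  3  4  4
 2  0  1  2  2  2  2  2  3  4  4
dp[11][9] = 4. One LCS (by backtracking along matches): 6, 6, 1, 2.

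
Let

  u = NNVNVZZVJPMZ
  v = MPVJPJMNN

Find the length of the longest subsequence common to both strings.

Let dp[i][j] be the LCS length of the first i characters of u and the first j characters of v. dp[i][j] = dp[i-1][j-1]+1 when the i-th and j-th characters match, else max(dp[i-1][j], dp[i][j-1]).
    ·  M  P  V  J  P  J  M  N  N
 ·  0  0  0  0  0  0  0  0  0  0
 N  0  0  0  0  0  0  0  0  1  1
 N  0  0  0  0  0  0  0  0  1  2
 V  0  0  0  1  1  1  1  1  1  2
 N  0  0  0  1  1  1  1  1  2  2
 V  0  0  0  1  1  1  1  1  2  2
 Z  0  0  0  1  1  1  1  1  2  2
 Z  0  0  0  1  1  1  1  1  2  2
 V  0  0  0  1  1  1  1  1  2  2
 J  0  0  0  1  2  2  2  2  2  2
 P  0  0  1  1  2  3  3  3  3  3
 M  0  1  1  1  2  3  3  4  4  4
 Z  0  1  1  1  2  3  3  4  4  4
dp[12][9] = 4. One LCS (by backtracking along matches): VJPM.

4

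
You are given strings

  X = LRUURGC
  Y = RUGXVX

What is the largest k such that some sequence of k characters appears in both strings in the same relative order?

3

Taking R at X[2]=Y[1], U at X[4]=Y[2], G at X[6]=Y[3] gives a common subsequence of length 3. Since dp[7][6] = 3, nothing longer is possible.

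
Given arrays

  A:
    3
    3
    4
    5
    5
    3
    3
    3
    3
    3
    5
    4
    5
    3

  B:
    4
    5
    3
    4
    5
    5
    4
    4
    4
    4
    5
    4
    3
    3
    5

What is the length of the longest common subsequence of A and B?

Match 3 [2,3], 4 [3,4], 5 [4,6], 5 [5,11], 3 [9,13], 3 [10,14], 5 [13,15] — 7 values in the same relative order in both, and the DP table's final entry dp[14][15] is also 7, so no common subsequence is longer.

7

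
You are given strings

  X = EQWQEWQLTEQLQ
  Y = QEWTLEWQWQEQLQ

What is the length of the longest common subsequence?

9

Pick E (X #1, Y #6), W (X #3, Y #7), Q (X #4, Y #8), W (X #6, Y #9), Q (X #7, Y #10), E (X #10, Y #11), Q (X #11, Y #12), L (X #12, Y #13), Q (X #13, Y #14); all 9 characters appear in both, in order. dp[13][14] = 9 confirms this is the maximum.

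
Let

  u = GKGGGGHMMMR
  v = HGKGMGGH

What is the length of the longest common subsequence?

6

Pick G [1,2], then K [2,3], then G [3,4], then G [5,6], then G [6,7], then H [7,8]; all 6 characters appear in both, in order. Since dp[11][8] = 6, nothing longer is possible.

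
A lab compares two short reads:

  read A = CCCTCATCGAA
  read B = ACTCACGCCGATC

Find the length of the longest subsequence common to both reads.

7

Let dp[i][j] be the LCS length of the first i bases of read A and the first j bases of read B. dp[i][j] = dp[i-1][j-1]+1 when the i-th and j-th bases match, else max(dp[i-1][j], dp[i][j-1]).
    ·  A  C  T  C  A  C  G  C  C  G  A  T  C
 ·  0  0  0  0  0  0  0  0  0  0  0  0  0  0
 C  0  0  1  1  1  1  1  1  1  1  1  1  1  1
 C  0  0  1  1  2  2  2  2  2  2  2  2  2  2
 C  0  0  1  1  2  2  3  3  3  3  3  3  3  3
 T  0  0  1  2  2  2  3  3  3  3  3  3  4  4
 C  0  0  1  2  3  3  3  3  4  4  4  4  4  5
 A  0  1  1  2  3  4  4  4  4  4  4  5  5  5
 T  0  1  1  2  3  4  4  4  4  4  4  5  6  6
 C  0  1  2  2  3  4  5  5  5  5  5  5  6  7
 G  0  1  2  2  3  4  5  6  6  6  6  6  6  7
 A  0  1  2  2  3  4  5  6  6  6  6  7  7  7
 A  0  1  2  2  3  4  5  6  6  6  6  7  7  7
dp[11][13] = 7. One LCS (by backtracking along matches): CCCCATC.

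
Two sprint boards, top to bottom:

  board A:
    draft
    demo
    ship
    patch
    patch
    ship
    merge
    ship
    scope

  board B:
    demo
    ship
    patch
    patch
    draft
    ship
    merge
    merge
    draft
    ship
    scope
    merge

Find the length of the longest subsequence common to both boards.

Pick demo (board A #2, board B #1), ship (board A #3, board B #2), patch (board A #4, board B #3), patch (board A #5, board B #4), ship (board A #6, board B #6), merge (board A #7, board B #8), ship (board A #8, board B #10), scope (board A #9, board B #11); all 8 tasks appear in both, in order. The LCS DP gives dp[9][12] = 8, so this is optimal.

8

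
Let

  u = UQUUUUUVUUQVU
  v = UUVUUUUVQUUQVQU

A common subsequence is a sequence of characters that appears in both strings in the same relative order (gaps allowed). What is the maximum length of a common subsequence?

12

Match U [1,1]; then U [3,2]; then U [4,4]; then U [5,5]; then U [6,6]; then U [7,7]; then V [8,8]; then U [9,10]; then U [10,11]; then Q [11,12]; then V [12,13]; then U [13,15] — 12 characters in the same relative order in both. dp[13][15] = 12 confirms this is the maximum.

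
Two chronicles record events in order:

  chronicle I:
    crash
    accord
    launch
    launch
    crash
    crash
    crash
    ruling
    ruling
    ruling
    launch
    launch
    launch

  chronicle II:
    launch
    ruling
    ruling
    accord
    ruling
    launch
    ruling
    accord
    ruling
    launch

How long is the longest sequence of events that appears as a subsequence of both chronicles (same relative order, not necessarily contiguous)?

One common subsequence of length 6: launch at chronicle I[4]=chronicle II[1]; then ruling at chronicle I[8]=chronicle II[2]; then ruling at chronicle I[9]=chronicle II[3]; then ruling at chronicle I[10]=chronicle II[5]; then launch at chronicle I[11]=chronicle II[6]; then launch at chronicle I[13]=chronicle II[10]. The LCS DP gives dp[13][10] = 6, so this is optimal.

6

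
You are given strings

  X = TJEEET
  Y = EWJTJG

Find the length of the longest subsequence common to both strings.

Match T [1,4], J [2,5] — 2 characters in the same relative order in both. dp[6][6] = 2 confirms this is the maximum.

2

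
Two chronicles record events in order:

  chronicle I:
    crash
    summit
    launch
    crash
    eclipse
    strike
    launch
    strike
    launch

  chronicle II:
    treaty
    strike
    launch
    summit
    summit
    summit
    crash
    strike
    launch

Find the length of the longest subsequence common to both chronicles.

One common subsequence of length 4: summit (chronicle I #2, chronicle II #6), crash (chronicle I #4, chronicle II #7), strike (chronicle I #8, chronicle II #8), launch (chronicle I #9, chronicle II #9). dp[9][9] = 4 confirms this is the maximum.

4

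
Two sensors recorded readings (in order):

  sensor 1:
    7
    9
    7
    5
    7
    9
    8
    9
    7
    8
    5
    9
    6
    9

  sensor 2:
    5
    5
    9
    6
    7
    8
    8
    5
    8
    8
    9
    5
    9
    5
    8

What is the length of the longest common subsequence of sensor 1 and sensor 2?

Match 9 at sensor 1[2]=sensor 2[3]; then 7 at sensor 1[3]=sensor 2[5]; then 5 at sensor 1[4]=sensor 2[8]; then 8 at sensor 1[7]=sensor 2[10]; then 9 at sensor 1[8]=sensor 2[11]; then 5 at sensor 1[11]=sensor 2[12]; then 9 at sensor 1[12]=sensor 2[13] — 7 values in the same relative order in both, and the DP table's final entry dp[14][15] is also 7, so no common subsequence is longer.

7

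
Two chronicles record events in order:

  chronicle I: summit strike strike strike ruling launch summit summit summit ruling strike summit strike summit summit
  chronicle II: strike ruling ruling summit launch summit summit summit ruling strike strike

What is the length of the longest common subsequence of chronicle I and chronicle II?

9

One common subsequence of length 9: strike [2,1]; then ruling [5,3]; then launch [6,5]; then summit [7,6]; then summit [8,7]; then summit [9,8]; then ruling [10,9]; then strike [11,10]; then strike [13,11], and the DP table's final entry dp[15][11] is also 9, so no common subsequence is longer.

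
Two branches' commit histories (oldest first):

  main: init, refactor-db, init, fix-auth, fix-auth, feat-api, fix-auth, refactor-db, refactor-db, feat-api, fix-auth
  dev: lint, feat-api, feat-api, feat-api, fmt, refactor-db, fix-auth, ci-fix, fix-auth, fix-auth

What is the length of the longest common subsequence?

Taking refactor-db (main #2, dev #6) → fix-auth (main #4, dev #7) → fix-auth (main #7, dev #9) → fix-auth (main #11, dev #10) gives a common subsequence of length 4. dp[11][10] = 4 confirms this is the maximum.

4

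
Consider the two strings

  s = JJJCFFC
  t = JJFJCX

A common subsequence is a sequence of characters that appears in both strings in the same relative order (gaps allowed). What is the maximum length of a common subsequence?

Taking J (s #1, t #1), then J (s #2, t #2), then J (s #3, t #4), then C (s #4, t #5) gives a common subsequence of length 4. dp[7][6] = 4 confirms this is the maximum.

4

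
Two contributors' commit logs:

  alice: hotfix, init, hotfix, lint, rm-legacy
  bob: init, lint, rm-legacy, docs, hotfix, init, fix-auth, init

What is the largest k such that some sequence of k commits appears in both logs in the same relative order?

3

Taking init at alice[2]=bob[1] → lint at alice[4]=bob[2] → rm-legacy at alice[5]=bob[3] gives a common subsequence of length 3, and the DP table's final entry dp[5][8] is also 3, so no common subsequence is longer.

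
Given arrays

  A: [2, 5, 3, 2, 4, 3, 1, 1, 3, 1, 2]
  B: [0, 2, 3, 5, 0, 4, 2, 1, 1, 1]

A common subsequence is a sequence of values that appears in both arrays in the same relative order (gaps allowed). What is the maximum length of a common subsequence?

6

One common subsequence of length 6: 2 (A #1, B #2) → 5 (A #2, B #4) → 2 (A #4, B #7) → 1 (A #7, B #8) → 1 (A #8, B #9) → 1 (A #10, B #10). Since dp[11][10] = 6, nothing longer is possible.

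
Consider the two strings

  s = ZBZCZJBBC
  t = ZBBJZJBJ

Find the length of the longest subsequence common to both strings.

Pick Z [1,1], then B [2,3], then Z [5,5], then J [6,6], then B [7,7]; all 5 characters appear in both, in order. dp[9][8] = 5 confirms this is the maximum.

5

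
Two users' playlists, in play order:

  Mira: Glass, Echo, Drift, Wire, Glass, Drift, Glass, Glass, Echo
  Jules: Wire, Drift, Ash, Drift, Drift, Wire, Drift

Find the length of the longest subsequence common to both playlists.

3

Pick Drift (Mira #3, Jules #5); then Wire (Mira #4, Jules #6); then Drift (Mira #6, Jules #7); all 3 songs appear in both, in order. The LCS DP gives dp[9][7] = 3, so this is optimal.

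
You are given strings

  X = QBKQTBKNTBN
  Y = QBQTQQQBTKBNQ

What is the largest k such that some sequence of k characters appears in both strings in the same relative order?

Let dp[i][j] be the LCS length of the first i characters of X and the first j characters of Y. dp[i][j] = dp[i-1][j-1]+1 when the i-th and j-th characters match, else max(dp[i-1][j], dp[i][j-1]).
    ·  Q  B  Q  T  Q  Q  Q  B  T  K  B  N  Q
 ·  0  0  0  0  0  0  0  0  0  0  0  0  0  0
 Q  0  1  1  1  1  1  1  1  1  1  1  1  1  1
 B  0  1  2  2  2  2  2  2  2  2  2  2  2  2
 K  0  1  2  2  2  2  2  2  2  2  3  3  3  3
 Q  0  1  2  3  3  3  3  3  3  3  3  3  3  4
 T  0  1  2  3  4  4  4  4  4  4  4  4  4  4
 B  0  1  2  3  4  4  4  4  5  5  5  5  5  5
 K  0  1  2  3  4  4  4  4  5  5  6  6  6  6
 N  0  1  2  3  4  4  4  4  5  5  6  6  7  7
 T  0  1  2  3  4  4  4  4  5  6  6  6  7  7
 B  0  1  2  3  4  4  4  4  5  6  6  7  7  7
 N  0  1  2  3  4  4  4  4  5  6  6  7  8  8
dp[11][13] = 8. One LCS (by backtracking along matches): QBQTBKBN.

8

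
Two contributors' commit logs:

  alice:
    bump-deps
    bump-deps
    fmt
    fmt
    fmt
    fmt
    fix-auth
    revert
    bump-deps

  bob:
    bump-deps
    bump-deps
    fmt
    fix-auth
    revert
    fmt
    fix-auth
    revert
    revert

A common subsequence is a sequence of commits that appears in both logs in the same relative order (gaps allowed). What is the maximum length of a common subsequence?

Pick bump-deps [1,1] → bump-deps [2,2] → fmt [3,3] → fmt [6,6] → fix-auth [7,7] → revert [8,9]; all 6 commits appear in both, in order, and the DP table's final entry dp[9][9] is also 6, so no common subsequence is longer.

6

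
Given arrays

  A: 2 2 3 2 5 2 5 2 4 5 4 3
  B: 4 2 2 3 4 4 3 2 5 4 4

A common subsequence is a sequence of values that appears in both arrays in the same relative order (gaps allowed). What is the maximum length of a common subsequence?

Match 2 (A #1, B #2), 2 (A #2, B #3), 3 (A #3, B #7), 2 (A #6, B #8), 5 (A #7, B #9), 4 (A #9, B #10), 4 (A #11, B #11) — 7 values in the same relative order in both, and the DP table's final entry dp[12][11] is also 7, so no common subsequence is longer.

7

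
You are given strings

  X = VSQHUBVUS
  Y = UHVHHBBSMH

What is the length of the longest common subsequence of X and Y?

Let dp[i][j] be the LCS length of the first i characters of X and the first j characters of Y. dp[i][j] = dp[i-1][j-1]+1 when the i-th and j-th characters match, else max(dp[i-1][j], dp[i][j-1]).
    ·  U  H  V  H  H  B  B  S  M  H
 ·  0  0  0  0  0  0  0  0  0  0  0
 V  0  0  0  1  1  1  1  1  1  1  1
 S  0  0  0  1  1  1  1  1  2  2  2
 Q  0  0  0  1  1  1  1  1  2  2  2
 H  0  0  1  1  2  2  2  2  2  2  3
 U  0  1  1  1  2  2  2  2  2  2  3
 B  0  1  1  1  2  2  3  3  3  3  3
 V  0  1  1  2  2  2  3  3  3  3  3
 U  0  1  1  2  2  2  3  3  3  3  3
 S  0  1  1  2  2  2  3  3  4  4  4
dp[9][10] = 4. One LCS (by backtracking along matches): VHBS.

4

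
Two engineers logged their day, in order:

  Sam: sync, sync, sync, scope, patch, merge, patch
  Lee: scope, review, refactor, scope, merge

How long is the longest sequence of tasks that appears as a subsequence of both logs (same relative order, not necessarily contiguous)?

One common subsequence of length 2: scope (Sam #4, Lee #4), merge (Sam #6, Lee #5). The LCS DP gives dp[7][5] = 2, so this is optimal.

2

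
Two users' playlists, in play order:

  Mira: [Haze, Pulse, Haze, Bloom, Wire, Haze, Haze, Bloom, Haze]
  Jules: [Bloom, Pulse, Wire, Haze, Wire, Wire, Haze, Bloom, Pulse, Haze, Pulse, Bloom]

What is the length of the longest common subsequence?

Pick Pulse at Mira[2]=Jules[2], Haze at Mira[3]=Jules[4], Wire at Mira[5]=Jules[6], Haze at Mira[6]=Jules[7], Haze at Mira[7]=Jules[10], Bloom at Mira[8]=Jules[12]; all 6 songs appear in both, in order. Since dp[9][12] = 6, nothing longer is possible.

6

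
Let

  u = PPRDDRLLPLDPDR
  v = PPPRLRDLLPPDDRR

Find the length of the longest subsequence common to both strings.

Taking P (u #1, v #2); then P (u #2, v #3); then R (u #3, v #6); then D (u #5, v #7); then L (u #7, v #8); then L (u #8, v #9); then P (u #9, v #11); then D (u #11, v #12); then D (u #13, v #13); then R (u #14, v #15) gives a common subsequence of length 10. Since dp[14][15] = 10, nothing longer is possible.

10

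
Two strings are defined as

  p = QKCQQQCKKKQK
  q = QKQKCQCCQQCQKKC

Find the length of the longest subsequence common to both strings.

Match Q [1,3], then K [2,4], then C [3,5], then Q [4,6], then Q [5,9], then Q [6,10], then C [7,11], then K [8,13], then K [9,14] — 9 characters in the same relative order in both. Since dp[12][15] = 9, nothing longer is possible.

9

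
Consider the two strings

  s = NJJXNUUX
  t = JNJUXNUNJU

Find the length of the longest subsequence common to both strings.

Pick N (s #1, t #2), then J (s #2, t #3), then X (s #4, t #5), then N (s #5, t #6), then U (s #6, t #7), then U (s #7, t #10); all 6 characters appear in both, in order. dp[8][10] = 6 confirms this is the maximum.

6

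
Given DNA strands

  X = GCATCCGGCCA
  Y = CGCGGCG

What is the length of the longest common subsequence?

Pick G [1,2] → C [6,3] → G [7,4] → G [8,5] → C [9,6]; all 5 bases appear in both, in order. The LCS DP gives dp[11][7] = 5, so this is optimal.

5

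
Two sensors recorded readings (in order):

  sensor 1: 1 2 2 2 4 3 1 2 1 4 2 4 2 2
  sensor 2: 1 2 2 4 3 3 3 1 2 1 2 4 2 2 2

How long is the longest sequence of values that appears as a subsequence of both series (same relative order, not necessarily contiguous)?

12

Match 1 (sensor 1 #1, sensor 2 #1) → 2 (sensor 1 #3, sensor 2 #2) → 2 (sensor 1 #4, sensor 2 #3) → 4 (sensor 1 #5, sensor 2 #4) → 3 (sensor 1 #6, sensor 2 #7) → 1 (sensor 1 #7, sensor 2 #8) → 2 (sensor 1 #8, sensor 2 #9) → 1 (sensor 1 #9, sensor 2 #10) → 4 (sensor 1 #10, sensor 2 #12) → 2 (sensor 1 #11, sensor 2 #13) → 2 (sensor 1 #13, sensor 2 #14) → 2 (sensor 1 #14, sensor 2 #15) — 12 values in the same relative order in both, and the DP table's final entry dp[14][15] is also 12, so no common subsequence is longer.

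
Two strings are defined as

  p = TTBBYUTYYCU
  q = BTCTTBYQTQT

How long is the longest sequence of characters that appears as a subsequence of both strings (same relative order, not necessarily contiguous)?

5

One common subsequence of length 5: T [1,4] → T [2,5] → B [4,6] → Y [5,7] → T [7,11]. The LCS DP gives dp[11][11] = 5, so this is optimal.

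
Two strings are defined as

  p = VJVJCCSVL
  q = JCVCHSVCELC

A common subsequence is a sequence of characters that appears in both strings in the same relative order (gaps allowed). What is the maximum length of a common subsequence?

Let dp[i][j] be the LCS length of the first i characters of p and the first j characters of q. dp[i][j] = dp[i-1][j-1]+1 when the i-th and j-th characters match, else max(dp[i-1][j], dp[i][j-1]).
    ·  J  C  V  C  H  S  V  C  E  L  C
 ·  0  0  0  0  0  0  0  0  0  0  0  0
 V  0  0  0  1  1  1  1  1  1  1  1  1
 J  0  1  1  1  1  1  1  1  1  1  1  1
 V  0  1  1  2  2  2  2  2  2  2  2  2
 J  0  1  1  2  2  2  2  2  2  2  2  2
 C  0  1  2  2  3  3  3  3  3  3  3  3
 C  0  1  2  2  3  3  3  3  4  4  4  4
 S  0  1  2  2  3  3  4  4  4  4  4  4
 V  0  1  2  3  3  3  4  5  5  5  5  5
 L  0  1  2  3  3  3  4  5  5  5  6  6
dp[9][11] = 6. One LCS (by backtracking along matches): JVCSVL.

6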